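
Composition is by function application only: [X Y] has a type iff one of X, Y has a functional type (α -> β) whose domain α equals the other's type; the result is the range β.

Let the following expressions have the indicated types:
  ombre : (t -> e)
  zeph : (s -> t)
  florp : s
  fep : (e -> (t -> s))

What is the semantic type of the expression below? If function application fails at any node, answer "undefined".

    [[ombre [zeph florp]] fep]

(t -> s)

[zeph florp] — zeph of type (s -> t) combines with florp of type s: type t.
[ombre [zeph florp]] — ombre of type (t -> e) combines with [zeph florp] of type t: type e.
[[ombre [zeph florp]] fep] — fep of type (e -> (t -> s)) combines with [ombre [zeph florp]] of type e: type (t -> s).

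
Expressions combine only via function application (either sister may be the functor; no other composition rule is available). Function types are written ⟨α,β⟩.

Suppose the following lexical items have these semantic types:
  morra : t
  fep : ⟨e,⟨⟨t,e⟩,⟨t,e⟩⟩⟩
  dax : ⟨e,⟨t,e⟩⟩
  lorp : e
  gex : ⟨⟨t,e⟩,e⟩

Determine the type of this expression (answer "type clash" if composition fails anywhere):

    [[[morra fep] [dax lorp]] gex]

type clash

[morra fep]: t with ⟨e,⟨⟨t,e⟩,⟨t,e⟩⟩⟩ — neither is a function whose domain matches the other; composition fails here.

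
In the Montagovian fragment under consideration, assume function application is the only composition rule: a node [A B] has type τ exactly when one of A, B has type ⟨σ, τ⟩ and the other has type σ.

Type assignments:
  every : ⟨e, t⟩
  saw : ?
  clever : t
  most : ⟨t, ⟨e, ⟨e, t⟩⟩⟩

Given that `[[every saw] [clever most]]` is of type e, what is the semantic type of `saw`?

[[every saw] [clever most]] must have type e. The sister [clever most] has type ⟨e, ⟨e, t⟩⟩; that is not a function onto e, so [every saw] must be the functor, of type ⟨⟨e, ⟨e, t⟩⟩, e⟩.
[every saw] must have type ⟨⟨e, ⟨e, t⟩⟩, e⟩. The sister every has type ⟨e, t⟩; that is not a function onto ⟨⟨e, ⟨e, t⟩⟩, e⟩, so saw must be the functor, of type ⟨⟨e, t⟩, ⟨⟨e, ⟨e, t⟩⟩, e⟩⟩.

⟨⟨e, t⟩, ⟨⟨e, ⟨e, t⟩⟩, e⟩⟩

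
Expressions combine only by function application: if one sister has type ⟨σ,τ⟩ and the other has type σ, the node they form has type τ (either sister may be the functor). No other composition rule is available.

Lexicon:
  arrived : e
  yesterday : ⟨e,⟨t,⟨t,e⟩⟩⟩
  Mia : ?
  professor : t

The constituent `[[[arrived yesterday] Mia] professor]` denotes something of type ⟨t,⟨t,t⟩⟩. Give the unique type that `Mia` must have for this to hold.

⟨⟨t,⟨t,e⟩⟩,⟨t,⟨t,⟨t,t⟩⟩⟩⟩

[[[arrived yesterday] Mia] professor] must have type ⟨t,⟨t,t⟩⟩. The sister professor has type t; that is not a function onto ⟨t,⟨t,t⟩⟩, so [[arrived yesterday] Mia] must be the functor, of type ⟨t,⟨t,⟨t,t⟩⟩⟩.
[[arrived yesterday] Mia] must have type ⟨t,⟨t,⟨t,t⟩⟩⟩. The sister [arrived yesterday] has type ⟨t,⟨t,e⟩⟩; that is not a function onto ⟨t,⟨t,⟨t,t⟩⟩⟩, so Mia must be the functor, of type ⟨⟨t,⟨t,e⟩⟩,⟨t,⟨t,⟨t,t⟩⟩⟩⟩.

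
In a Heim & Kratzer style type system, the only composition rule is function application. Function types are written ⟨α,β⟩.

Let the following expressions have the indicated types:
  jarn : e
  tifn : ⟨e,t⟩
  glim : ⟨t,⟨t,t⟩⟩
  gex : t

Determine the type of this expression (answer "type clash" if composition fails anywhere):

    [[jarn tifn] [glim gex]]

t

At [jarn tifn], tifn : ⟨e,t⟩ takes jarn : e, giving t.
At [glim gex], glim : ⟨t,⟨t,t⟩⟩ takes gex : t, giving ⟨t,t⟩.
At [[jarn tifn] [glim gex]], [glim gex] : ⟨t,t⟩ takes [jarn tifn] : t, giving t.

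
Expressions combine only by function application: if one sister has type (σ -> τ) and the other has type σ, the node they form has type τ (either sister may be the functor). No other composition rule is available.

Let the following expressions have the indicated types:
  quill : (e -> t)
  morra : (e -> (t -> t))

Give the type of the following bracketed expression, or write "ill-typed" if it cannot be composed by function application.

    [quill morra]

[quill morra]: (e -> t) with (e -> (t -> t)) — neither is a function whose domain matches the other; composition fails here.

ill-typed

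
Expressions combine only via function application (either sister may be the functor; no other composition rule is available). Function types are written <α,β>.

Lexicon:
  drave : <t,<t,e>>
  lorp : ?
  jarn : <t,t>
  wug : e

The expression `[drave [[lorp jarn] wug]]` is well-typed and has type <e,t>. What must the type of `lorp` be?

[drave [[lorp jarn] wug]] must have type <e,t>. The sister drave has type <t,<t,e>>; that is not a function onto <e,t>, so [[lorp jarn] wug] must be the functor, of type <<t,<t,e>>,<e,t>>.
[[lorp jarn] wug] must have type <<t,<t,e>>,<e,t>>. The sister wug has type e; that is not a function onto <<t,<t,e>>,<e,t>>, so [lorp jarn] must be the functor, of type <e,<<t,<t,e>>,<e,t>>>.
[lorp jarn] must have type <e,<<t,<t,e>>,<e,t>>>. The sister jarn has type <t,t>; that is not a function onto <e,<<t,<t,e>>,<e,t>>>, so lorp must be the functor, of type <<t,t>,<e,<<t,<t,e>>,<e,t>>>>.

<<t,t>,<e,<<t,<t,e>>,<e,t>>>>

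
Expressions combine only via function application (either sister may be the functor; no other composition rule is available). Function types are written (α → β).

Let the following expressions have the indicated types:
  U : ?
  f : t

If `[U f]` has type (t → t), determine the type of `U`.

At [U f] (required: (t → t)): f is t, which is not a function with range (t → t); hence U is the functor — type (t → (t → t)).

(t → (t → t))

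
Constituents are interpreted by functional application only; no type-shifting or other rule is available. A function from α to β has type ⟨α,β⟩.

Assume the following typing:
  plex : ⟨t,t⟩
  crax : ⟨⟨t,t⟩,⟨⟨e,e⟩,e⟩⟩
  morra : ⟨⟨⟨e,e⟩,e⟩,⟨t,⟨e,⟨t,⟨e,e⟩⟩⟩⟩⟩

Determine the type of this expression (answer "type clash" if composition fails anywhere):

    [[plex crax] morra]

⟨t,⟨e,⟨t,⟨e,e⟩⟩⟩⟩

[plex crax]: crax is ⟨⟨t,t⟩,⟨⟨e,e⟩,e⟩⟩, plex is ⟨t,t⟩; result ⟨⟨e,e⟩,e⟩.
[[plex crax] morra]: morra is ⟨⟨⟨e,e⟩,e⟩,⟨t,⟨e,⟨t,⟨e,e⟩⟩⟩⟩⟩, [plex crax] is ⟨⟨e,e⟩,e⟩; result ⟨t,⟨e,⟨t,⟨e,e⟩⟩⟩⟩.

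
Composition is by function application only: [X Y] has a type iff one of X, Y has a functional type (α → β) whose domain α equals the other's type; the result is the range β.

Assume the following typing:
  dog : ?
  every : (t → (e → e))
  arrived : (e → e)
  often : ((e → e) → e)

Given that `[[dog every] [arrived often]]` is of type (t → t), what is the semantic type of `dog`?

((t → (e → e)) → (e → (t → t)))

For [[dog every] [arrived often]] to have type (t → t) with [arrived often] of type e, [dog every] must be the function: [dog every] : (e → (t → t)).
For [dog every] to have type (e → (t → t)) with every of type (t → (e → e)), dog must be the function: dog : ((t → (e → e)) → (e → (t → t))).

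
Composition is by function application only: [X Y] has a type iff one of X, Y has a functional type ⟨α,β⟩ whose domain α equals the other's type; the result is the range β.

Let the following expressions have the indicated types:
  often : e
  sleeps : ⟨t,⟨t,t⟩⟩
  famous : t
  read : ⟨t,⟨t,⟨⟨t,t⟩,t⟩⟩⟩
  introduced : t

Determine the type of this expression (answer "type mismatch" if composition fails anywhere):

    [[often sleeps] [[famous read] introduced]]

type mismatch

[often sleeps]: e with ⟨t,⟨t,t⟩⟩ — neither is a function whose domain matches the other; composition fails here.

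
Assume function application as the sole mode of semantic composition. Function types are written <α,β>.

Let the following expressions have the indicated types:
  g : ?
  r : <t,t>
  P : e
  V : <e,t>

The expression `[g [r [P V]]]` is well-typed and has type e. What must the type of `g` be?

[g [r [P V]]] is required to be e. [r [P V]] : t cannot yield e as functor, so g : <t,e>.

<t,e>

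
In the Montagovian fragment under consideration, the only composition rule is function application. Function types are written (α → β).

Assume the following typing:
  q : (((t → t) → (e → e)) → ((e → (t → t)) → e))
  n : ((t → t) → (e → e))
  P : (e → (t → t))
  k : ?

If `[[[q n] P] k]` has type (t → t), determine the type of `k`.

(e → (t → t))

For [[[q n] P] k] to have type (t → t) with [[q n] P] of type e, k must be the function: k : (e → (t → t)).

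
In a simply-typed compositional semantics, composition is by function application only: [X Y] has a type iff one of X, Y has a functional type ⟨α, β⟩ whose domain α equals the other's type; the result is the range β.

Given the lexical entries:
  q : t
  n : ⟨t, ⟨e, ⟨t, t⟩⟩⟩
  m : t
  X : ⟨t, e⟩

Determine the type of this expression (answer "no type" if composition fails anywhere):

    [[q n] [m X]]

[q n]: n is ⟨t, ⟨e, ⟨t, t⟩⟩⟩, q is t; result ⟨e, ⟨t, t⟩⟩.
[m X]: X is ⟨t, e⟩, m is t; result e.
[[q n] [m X]]: [q n] is ⟨e, ⟨t, t⟩⟩, [m X] is e; result ⟨t, t⟩.

⟨t, t⟩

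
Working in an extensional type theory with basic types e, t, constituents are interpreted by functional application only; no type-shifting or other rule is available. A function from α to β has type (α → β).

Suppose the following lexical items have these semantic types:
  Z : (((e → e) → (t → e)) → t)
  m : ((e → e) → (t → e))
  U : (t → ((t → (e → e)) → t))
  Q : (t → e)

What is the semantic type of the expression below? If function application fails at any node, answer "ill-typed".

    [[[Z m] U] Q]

[Z m]: Z is (((e → e) → (t → e)) → t), m is ((e → e) → (t → e)); result t.
[[Z m] U]: U is (t → ((t → (e → e)) → t)), [Z m] is t; result ((t → (e → e)) → t).
[[[Z m] U] Q]: ((t → (e → e)) → t) and (t → e) cannot combine by function application — type clash.

ill-typed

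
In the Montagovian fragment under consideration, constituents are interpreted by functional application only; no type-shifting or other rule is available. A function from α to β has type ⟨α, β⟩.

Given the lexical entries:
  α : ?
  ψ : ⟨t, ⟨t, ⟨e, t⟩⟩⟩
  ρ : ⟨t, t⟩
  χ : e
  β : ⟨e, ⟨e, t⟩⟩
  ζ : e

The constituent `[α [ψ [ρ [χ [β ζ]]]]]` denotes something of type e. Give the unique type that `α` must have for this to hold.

⟨⟨t, ⟨e, t⟩⟩, e⟩

[α [ψ [ρ [χ [β ζ]]]]] must have type e. The sister [ψ [ρ [χ [β ζ]]]] has type ⟨t, ⟨e, t⟩⟩; that is not a function onto e, so α must be the functor, of type ⟨⟨t, ⟨e, t⟩⟩, e⟩.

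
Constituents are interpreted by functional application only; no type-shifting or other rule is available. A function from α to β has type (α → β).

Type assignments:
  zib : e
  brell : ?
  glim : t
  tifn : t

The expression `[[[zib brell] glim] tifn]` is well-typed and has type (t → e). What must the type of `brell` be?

(e → (t → (t → (t → e))))

At [[[zib brell] glim] tifn] (required: (t → e)): tifn is t, which is not a function with range (t → e); hence [[zib brell] glim] is the functor — type (t → (t → e)).
At [[zib brell] glim] (required: (t → (t → e))): glim is t, which is not a function with range (t → (t → e)); hence [zib brell] is the functor — type (t → (t → (t → e))).
At [zib brell] (required: (t → (t → (t → e)))): zib is e, which is not a function with range (t → (t → (t → e))); hence brell is the functor — type (e → (t → (t → (t → e)))).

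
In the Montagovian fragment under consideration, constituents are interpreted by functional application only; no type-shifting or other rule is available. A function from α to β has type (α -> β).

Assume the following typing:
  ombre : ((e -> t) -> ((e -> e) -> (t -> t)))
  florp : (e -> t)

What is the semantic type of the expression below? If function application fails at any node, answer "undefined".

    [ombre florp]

((e -> e) -> (t -> t))

[ombre florp]: ombre is ((e -> t) -> ((e -> e) -> (t -> t))), florp is (e -> t); result ((e -> e) -> (t -> t)).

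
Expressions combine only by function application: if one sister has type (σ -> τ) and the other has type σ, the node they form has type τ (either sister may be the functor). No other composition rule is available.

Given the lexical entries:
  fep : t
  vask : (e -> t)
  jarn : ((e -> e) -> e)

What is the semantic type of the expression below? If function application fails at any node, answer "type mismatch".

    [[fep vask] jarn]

type mismatch

[fep vask]: t and (e -> t) cannot combine by function application — type clash.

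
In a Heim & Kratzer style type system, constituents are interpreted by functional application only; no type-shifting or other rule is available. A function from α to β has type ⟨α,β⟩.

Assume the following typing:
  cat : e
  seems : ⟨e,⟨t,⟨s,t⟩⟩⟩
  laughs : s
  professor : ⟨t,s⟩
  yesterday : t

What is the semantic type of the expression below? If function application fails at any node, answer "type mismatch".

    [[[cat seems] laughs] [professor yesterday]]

[cat seems]: functor seems : ⟨e,⟨t,⟨s,t⟩⟩⟩, argument cat : e; result ⟨t,⟨s,t⟩⟩.
[[cat seems] laughs]: ⟨t,⟨s,t⟩⟩ and s cannot combine by function application — type clash.

type mismatch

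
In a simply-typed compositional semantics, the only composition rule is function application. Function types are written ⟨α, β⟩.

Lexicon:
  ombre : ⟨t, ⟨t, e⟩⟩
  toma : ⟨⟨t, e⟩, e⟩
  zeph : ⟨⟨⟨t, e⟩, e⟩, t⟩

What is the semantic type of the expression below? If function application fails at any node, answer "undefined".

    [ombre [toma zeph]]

[toma zeph]: zeph is ⟨⟨⟨t, e⟩, e⟩, t⟩, toma is ⟨⟨t, e⟩, e⟩; result t.
[ombre [toma zeph]]: ombre is ⟨t, ⟨t, e⟩⟩, [toma zeph] is t; result ⟨t, e⟩.

⟨t, e⟩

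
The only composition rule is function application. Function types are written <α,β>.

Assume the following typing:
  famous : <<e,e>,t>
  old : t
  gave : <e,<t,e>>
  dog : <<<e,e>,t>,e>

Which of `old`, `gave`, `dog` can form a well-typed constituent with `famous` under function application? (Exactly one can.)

old : t — neither side's domain matches the other.
gave : <e,<t,e>> — neither side's domain matches the other.
dog — combines: dog : <<<e,e>,t>,e> takes famous : <<e,e>,t> as argument, giving e.

dog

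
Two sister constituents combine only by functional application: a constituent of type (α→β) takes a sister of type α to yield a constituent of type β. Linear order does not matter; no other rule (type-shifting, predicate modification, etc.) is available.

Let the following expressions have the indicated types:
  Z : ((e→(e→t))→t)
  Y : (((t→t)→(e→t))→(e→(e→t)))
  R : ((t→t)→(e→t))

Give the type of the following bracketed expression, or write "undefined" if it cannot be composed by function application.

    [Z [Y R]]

At [Y R], Y : (((t→t)→(e→t))→(e→(e→t))) takes R : ((t→t)→(e→t)), giving (e→(e→t)).
At [Z [Y R]], Z : ((e→(e→t))→t) takes [Y R] : (e→(e→t)), giving t.

t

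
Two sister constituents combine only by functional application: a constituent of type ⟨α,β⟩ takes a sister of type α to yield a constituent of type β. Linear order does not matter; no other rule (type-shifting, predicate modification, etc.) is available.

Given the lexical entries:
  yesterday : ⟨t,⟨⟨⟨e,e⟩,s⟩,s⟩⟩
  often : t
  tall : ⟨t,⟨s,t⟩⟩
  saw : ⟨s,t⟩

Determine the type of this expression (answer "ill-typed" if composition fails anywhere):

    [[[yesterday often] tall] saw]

ill-typed

[yesterday often]: ⟨t,⟨⟨⟨e,e⟩,s⟩,s⟩⟩ applied to t yields ⟨⟨⟨e,e⟩,s⟩,s⟩.
[[yesterday often] tall]: ⟨⟨⟨e,e⟩,s⟩,s⟩ and ⟨t,⟨s,t⟩⟩ cannot combine by function application — type clash.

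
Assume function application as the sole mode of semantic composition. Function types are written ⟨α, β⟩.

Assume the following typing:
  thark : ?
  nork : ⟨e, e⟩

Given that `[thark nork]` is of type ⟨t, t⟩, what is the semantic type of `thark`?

⟨⟨e, e⟩, ⟨t, t⟩⟩

At [thark nork] (required: ⟨t, t⟩): nork is ⟨e, e⟩, which is not a function with range ⟨t, t⟩; hence thark is the functor — type ⟨⟨e, e⟩, ⟨t, t⟩⟩.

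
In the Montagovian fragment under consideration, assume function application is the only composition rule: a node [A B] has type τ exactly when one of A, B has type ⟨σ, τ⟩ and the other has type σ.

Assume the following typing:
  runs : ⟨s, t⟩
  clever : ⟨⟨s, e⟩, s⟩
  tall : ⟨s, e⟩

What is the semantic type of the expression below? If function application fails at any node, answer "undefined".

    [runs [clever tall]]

[clever tall]: functor clever : ⟨⟨s, e⟩, s⟩, argument tall : ⟨s, e⟩; result s.
[runs [clever tall]]: functor runs : ⟨s, t⟩, argument [clever tall] : s; result t.

t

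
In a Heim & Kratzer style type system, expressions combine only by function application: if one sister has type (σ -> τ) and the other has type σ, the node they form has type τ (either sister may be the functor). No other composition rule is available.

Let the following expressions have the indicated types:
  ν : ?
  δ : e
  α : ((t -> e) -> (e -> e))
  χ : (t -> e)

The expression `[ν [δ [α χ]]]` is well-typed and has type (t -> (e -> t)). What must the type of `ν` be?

[ν [δ [α χ]]] must have type (t -> (e -> t)). The sister [δ [α χ]] has type e; that is not a function onto (t -> (e -> t)), so ν must be the functor, of type (e -> (t -> (e -> t))).

(e -> (t -> (e -> t)))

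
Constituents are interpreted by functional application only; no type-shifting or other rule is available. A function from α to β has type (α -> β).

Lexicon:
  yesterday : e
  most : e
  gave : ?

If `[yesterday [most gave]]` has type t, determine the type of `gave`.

(e -> (e -> t))

[yesterday [most gave]] is required to be t. yesterday : e cannot yield t as functor, so [most gave] : (e -> t).
[most gave] is required to be (e -> t). most : e cannot yield (e -> t) as functor, so gave : (e -> (e -> t)).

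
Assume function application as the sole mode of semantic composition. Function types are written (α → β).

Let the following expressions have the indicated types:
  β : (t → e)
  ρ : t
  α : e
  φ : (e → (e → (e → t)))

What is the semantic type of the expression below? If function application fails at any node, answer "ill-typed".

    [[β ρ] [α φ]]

(e → t)

[β ρ]: functor β : (t → e), argument ρ : t; result e.
[α φ]: functor φ : (e → (e → (e → t))), argument α : e; result (e → (e → t)).
[[β ρ] [α φ]]: functor [α φ] : (e → (e → t)), argument [β ρ] : e; result (e → t).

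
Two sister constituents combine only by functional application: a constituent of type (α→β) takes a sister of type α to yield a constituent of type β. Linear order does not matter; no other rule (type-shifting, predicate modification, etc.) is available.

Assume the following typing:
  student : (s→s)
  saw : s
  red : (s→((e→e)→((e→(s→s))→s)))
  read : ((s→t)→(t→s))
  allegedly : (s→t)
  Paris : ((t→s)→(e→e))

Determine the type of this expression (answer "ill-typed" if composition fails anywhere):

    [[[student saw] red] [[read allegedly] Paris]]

[student saw]: student is (s→s), saw is s; result s.
[[student saw] red]: red is (s→((e→e)→((e→(s→s))→s))), [student saw] is s; result ((e→e)→((e→(s→s))→s)).
[read allegedly]: read is ((s→t)→(t→s)), allegedly is (s→t); result (t→s).
[[read allegedly] Paris]: Paris is ((t→s)→(e→e)), [read allegedly] is (t→s); result (e→e).
[[[student saw] red] [[read allegedly] Paris]]: [[student saw] red] is ((e→e)→((e→(s→s))→s)), [[read allegedly] Paris] is (e→e); result ((e→(s→s))→s).

((e→(s→s))→s)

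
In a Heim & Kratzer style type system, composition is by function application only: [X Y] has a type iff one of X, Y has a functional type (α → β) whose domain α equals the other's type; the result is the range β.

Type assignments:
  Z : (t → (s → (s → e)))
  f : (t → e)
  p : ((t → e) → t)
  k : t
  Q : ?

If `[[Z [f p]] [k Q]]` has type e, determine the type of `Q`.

For [[Z [f p]] [k Q]] to have type e with [Z [f p]] of type (s → (s → e)), [k Q] must be the function: [k Q] : ((s → (s → e)) → e).
For [k Q] to have type ((s → (s → e)) → e) with k of type t, Q must be the function: Q : (t → ((s → (s → e)) → e)).

(t → ((s → (s → e)) → e))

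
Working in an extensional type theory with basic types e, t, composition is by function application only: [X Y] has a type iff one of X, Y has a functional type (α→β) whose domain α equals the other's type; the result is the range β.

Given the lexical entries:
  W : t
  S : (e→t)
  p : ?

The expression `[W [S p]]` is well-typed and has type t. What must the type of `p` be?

((e→t)→(t→t))

At [W [S p]] (required: t): W is t, which is not a function with range t; hence [S p] is the functor — type (t→t).
At [S p] (required: (t→t)): S is (e→t), which is not a function with range (t→t); hence p is the functor — type ((e→t)→(t→t)).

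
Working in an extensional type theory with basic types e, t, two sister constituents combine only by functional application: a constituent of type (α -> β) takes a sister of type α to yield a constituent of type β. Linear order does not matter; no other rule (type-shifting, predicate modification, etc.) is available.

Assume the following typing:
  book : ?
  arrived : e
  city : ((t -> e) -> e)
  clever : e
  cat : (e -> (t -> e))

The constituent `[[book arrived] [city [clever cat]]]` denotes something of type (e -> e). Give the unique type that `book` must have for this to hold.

For [[book arrived] [city [clever cat]]] to have type (e -> e) with [city [clever cat]] of type e, [book arrived] must be the function: [book arrived] : (e -> (e -> e)).
For [book arrived] to have type (e -> (e -> e)) with arrived of type e, book must be the function: book : (e -> (e -> (e -> e))).

(e -> (e -> (e -> e)))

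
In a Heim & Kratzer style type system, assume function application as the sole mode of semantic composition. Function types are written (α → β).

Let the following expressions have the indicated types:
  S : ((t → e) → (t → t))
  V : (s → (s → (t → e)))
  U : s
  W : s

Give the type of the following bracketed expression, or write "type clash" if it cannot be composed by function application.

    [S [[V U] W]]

(t → t)

[V U] — V of type (s → (s → (t → e))) combines with U of type s: type (s → (t → e)).
[[V U] W] — [V U] of type (s → (t → e)) combines with W of type s: type (t → e).
[S [[V U] W]] — S of type ((t → e) → (t → t)) combines with [[V U] W] of type (t → e): type (t → t).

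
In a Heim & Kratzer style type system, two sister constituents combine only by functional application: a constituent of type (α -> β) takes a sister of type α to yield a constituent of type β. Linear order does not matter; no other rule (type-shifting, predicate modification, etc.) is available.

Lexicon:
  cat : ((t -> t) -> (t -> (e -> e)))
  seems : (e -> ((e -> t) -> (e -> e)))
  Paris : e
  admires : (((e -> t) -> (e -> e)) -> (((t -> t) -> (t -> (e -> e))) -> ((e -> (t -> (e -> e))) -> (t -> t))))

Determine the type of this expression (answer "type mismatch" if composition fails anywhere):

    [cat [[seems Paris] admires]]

((e -> (t -> (e -> e))) -> (t -> t))

[seems Paris] — seems of type (e -> ((e -> t) -> (e -> e))) combines with Paris of type e: type ((e -> t) -> (e -> e)).
[[seems Paris] admires] — admires of type (((e -> t) -> (e -> e)) -> (((t -> t) -> (t -> (e -> e))) -> ((e -> (t -> (e -> e))) -> (t -> t)))) combines with [seems Paris] of type ((e -> t) -> (e -> e)): type (((t -> t) -> (t -> (e -> e))) -> ((e -> (t -> (e -> e))) -> (t -> t))).
[cat [[seems Paris] admires]] — [[seems Paris] admires] of type (((t -> t) -> (t -> (e -> e))) -> ((e -> (t -> (e -> e))) -> (t -> t))) combines with cat of type ((t -> t) -> (t -> (e -> e))): type ((e -> (t -> (e -> e))) -> (t -> t)).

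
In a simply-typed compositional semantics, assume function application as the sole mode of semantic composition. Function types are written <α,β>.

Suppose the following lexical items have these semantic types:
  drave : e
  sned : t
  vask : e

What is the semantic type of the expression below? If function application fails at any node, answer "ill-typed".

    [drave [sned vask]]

[sned vask]: t and e cannot combine by function application — type clash.

ill-typed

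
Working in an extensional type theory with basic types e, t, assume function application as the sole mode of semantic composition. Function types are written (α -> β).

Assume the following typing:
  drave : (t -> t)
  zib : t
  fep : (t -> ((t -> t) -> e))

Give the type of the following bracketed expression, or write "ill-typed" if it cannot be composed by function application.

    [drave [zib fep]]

At [zib fep], fep : (t -> ((t -> t) -> e)) takes zib : t, giving ((t -> t) -> e).
At [drave [zib fep]], [zib fep] : ((t -> t) -> e) takes drave : (t -> t), giving e.

e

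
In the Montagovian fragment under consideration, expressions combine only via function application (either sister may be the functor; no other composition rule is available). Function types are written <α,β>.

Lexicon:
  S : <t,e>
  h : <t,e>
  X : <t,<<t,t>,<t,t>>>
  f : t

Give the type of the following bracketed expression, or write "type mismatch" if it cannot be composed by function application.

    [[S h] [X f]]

[S h]: <t,e> with <t,e> — neither is a function whose domain matches the other; composition fails here.

type mismatch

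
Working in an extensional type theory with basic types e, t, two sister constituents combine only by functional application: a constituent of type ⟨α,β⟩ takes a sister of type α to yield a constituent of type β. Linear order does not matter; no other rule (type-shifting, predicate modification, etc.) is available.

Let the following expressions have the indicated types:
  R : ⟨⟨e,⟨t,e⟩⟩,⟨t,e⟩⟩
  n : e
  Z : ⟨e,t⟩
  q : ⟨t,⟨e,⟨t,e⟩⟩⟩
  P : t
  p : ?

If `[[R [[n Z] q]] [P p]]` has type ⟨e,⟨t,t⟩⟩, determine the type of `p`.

At [[R [[n Z] q]] [P p]] (required: ⟨e,⟨t,t⟩⟩): [R [[n Z] q]] is ⟨t,e⟩, which is not a function with range ⟨e,⟨t,t⟩⟩; hence [P p] is the functor — type ⟨⟨t,e⟩,⟨e,⟨t,t⟩⟩⟩.
At [P p] (required: ⟨⟨t,e⟩,⟨e,⟨t,t⟩⟩⟩): P is t, which is not a function with range ⟨⟨t,e⟩,⟨e,⟨t,t⟩⟩⟩; hence p is the functor — type ⟨t,⟨⟨t,e⟩,⟨e,⟨t,t⟩⟩⟩⟩.

⟨t,⟨⟨t,e⟩,⟨e,⟨t,t⟩⟩⟩⟩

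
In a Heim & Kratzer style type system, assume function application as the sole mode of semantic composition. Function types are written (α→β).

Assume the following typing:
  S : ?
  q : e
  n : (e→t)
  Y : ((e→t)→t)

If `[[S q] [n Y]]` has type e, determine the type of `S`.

At [[S q] [n Y]] (required: e): [n Y] is t, which is not a function with range e; hence [S q] is the functor — type (t→e).
At [S q] (required: (t→e)): q is e, which is not a function with range (t→e); hence S is the functor — type (e→(t→e)).

(e→(t→e))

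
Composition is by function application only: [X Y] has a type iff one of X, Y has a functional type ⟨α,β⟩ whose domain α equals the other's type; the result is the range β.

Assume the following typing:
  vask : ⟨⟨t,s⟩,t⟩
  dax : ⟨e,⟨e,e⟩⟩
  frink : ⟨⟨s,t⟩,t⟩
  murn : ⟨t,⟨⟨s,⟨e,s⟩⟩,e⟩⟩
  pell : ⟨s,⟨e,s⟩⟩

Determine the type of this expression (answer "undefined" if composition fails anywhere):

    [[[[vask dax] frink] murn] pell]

undefined

At [vask dax]: neither ⟨⟨t,s⟩,t⟩ nor ⟨e,⟨e,e⟩⟩ can take the other as argument; the node is ill-typed.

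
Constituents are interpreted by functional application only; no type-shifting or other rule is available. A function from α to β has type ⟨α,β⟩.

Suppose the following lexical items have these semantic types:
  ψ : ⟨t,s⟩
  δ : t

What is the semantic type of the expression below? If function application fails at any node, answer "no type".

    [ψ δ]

s

[ψ δ]: ψ is ⟨t,s⟩, δ is t; result s.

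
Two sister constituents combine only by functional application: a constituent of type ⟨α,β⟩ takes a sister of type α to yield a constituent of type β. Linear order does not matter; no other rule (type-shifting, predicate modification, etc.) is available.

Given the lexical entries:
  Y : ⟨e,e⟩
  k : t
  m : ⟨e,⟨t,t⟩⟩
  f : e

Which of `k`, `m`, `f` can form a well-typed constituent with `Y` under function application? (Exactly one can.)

f

k : t — neither side's domain matches the other.
m : ⟨e,⟨t,t⟩⟩ — neither side's domain matches the other.
f — combines: Y : ⟨e,e⟩ takes f : e as argument, giving e.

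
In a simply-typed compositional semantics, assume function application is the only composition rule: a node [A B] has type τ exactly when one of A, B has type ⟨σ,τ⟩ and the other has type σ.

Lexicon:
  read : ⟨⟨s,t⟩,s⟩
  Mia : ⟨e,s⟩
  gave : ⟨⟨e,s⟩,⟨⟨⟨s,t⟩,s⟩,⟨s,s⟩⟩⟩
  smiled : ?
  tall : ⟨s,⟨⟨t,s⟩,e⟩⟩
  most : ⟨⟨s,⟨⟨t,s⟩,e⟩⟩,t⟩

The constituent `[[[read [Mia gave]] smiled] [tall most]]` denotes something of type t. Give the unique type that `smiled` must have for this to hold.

⟨⟨s,s⟩,⟨t,t⟩⟩

[[[read [Mia gave]] smiled] [tall most]] is required to be t. [tall most] : t cannot yield t as functor, so [[read [Mia gave]] smiled] : ⟨t,t⟩.
[[read [Mia gave]] smiled] is required to be ⟨t,t⟩. [read [Mia gave]] : ⟨s,s⟩ cannot yield ⟨t,t⟩ as functor, so smiled : ⟨⟨s,s⟩,⟨t,t⟩⟩.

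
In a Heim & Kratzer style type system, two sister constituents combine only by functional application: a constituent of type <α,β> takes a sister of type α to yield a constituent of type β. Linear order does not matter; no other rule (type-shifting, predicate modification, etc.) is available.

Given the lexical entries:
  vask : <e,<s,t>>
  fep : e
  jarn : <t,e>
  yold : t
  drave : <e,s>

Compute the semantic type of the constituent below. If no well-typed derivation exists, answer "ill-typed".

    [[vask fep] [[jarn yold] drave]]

[vask fep] — vask of type <e,<s,t>> combines with fep of type e: type <s,t>.
[jarn yold] — jarn of type <t,e> combines with yold of type t: type e.
[[jarn yold] drave] — drave of type <e,s> combines with [jarn yold] of type e: type s.
[[vask fep] [[jarn yold] drave]] — [vask fep] of type <s,t> combines with [[jarn yold] drave] of type s: type t.

t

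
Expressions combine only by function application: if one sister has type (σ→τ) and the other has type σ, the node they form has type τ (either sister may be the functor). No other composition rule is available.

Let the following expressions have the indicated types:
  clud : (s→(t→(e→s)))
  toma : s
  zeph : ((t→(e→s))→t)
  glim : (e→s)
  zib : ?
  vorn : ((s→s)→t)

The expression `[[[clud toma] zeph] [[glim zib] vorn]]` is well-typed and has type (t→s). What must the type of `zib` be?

((e→s)→(((s→s)→t)→(t→(t→s))))

[[[clud toma] zeph] [[glim zib] vorn]] is required to be (t→s). [[clud toma] zeph] : t cannot yield (t→s) as functor, so [[glim zib] vorn] : (t→(t→s)).
[[glim zib] vorn] is required to be (t→(t→s)). vorn : ((s→s)→t) cannot yield (t→(t→s)) as functor, so [glim zib] : (((s→s)→t)→(t→(t→s))).
[glim zib] is required to be (((s→s)→t)→(t→(t→s))). glim : (e→s) cannot yield (((s→s)→t)→(t→(t→s))) as functor, so zib : ((e→s)→(((s→s)→t)→(t→(t→s)))).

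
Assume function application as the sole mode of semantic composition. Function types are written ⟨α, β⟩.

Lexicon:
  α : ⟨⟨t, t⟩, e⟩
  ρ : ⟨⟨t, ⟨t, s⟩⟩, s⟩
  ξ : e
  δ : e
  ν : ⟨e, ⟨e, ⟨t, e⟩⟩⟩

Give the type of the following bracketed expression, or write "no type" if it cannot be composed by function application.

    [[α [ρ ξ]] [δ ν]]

[ρ ξ]: ⟨⟨t, ⟨t, s⟩⟩, s⟩ and e cannot combine by function application — type clash.

no type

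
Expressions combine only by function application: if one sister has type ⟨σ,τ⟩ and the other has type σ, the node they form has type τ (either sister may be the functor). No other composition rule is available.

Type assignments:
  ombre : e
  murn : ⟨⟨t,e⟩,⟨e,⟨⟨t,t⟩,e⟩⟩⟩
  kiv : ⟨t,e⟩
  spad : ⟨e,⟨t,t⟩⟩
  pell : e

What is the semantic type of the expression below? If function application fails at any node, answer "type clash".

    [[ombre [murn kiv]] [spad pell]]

[murn kiv] — murn of type ⟨⟨t,e⟩,⟨e,⟨⟨t,t⟩,e⟩⟩⟩ combines with kiv of type ⟨t,e⟩: type ⟨e,⟨⟨t,t⟩,e⟩⟩.
[ombre [murn kiv]] — [murn kiv] of type ⟨e,⟨⟨t,t⟩,e⟩⟩ combines with ombre of type e: type ⟨⟨t,t⟩,e⟩.
[spad pell] — spad of type ⟨e,⟨t,t⟩⟩ combines with pell of type e: type ⟨t,t⟩.
[[ombre [murn kiv]] [spad pell]] — [ombre [murn kiv]] of type ⟨⟨t,t⟩,e⟩ combines with [spad pell] of type ⟨t,t⟩: type e.

e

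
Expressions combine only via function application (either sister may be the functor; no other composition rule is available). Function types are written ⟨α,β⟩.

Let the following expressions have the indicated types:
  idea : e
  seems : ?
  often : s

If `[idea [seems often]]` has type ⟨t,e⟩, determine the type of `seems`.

For [idea [seems often]] to have type ⟨t,e⟩ with idea of type e, [seems often] must be the function: [seems often] : ⟨e,⟨t,e⟩⟩.
For [seems often] to have type ⟨e,⟨t,e⟩⟩ with often of type s, seems must be the function: seems : ⟨s,⟨e,⟨t,e⟩⟩⟩.

⟨s,⟨e,⟨t,e⟩⟩⟩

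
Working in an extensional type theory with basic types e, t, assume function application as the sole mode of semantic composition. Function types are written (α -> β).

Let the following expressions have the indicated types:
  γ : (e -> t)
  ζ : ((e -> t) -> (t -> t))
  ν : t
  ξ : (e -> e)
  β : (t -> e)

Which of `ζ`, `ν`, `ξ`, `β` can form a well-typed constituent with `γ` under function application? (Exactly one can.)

ζ

ζ — combines: ζ : ((e -> t) -> (t -> t)) takes γ : (e -> t) as argument, giving (t -> t).
ν : t — does not combine with γ.
ξ : (e -> e) — does not combine with γ.
β : (t -> e) — does not combine with γ.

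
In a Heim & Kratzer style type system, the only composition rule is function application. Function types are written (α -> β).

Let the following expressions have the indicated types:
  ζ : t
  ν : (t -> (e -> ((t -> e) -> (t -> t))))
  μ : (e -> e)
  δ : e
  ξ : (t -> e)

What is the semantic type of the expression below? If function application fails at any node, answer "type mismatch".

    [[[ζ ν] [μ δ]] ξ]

(t -> t)

[ζ ν]: ν is (t -> (e -> ((t -> e) -> (t -> t)))), ζ is t; result (e -> ((t -> e) -> (t -> t))).
[μ δ]: μ is (e -> e), δ is e; result e.
[[ζ ν] [μ δ]]: [ζ ν] is (e -> ((t -> e) -> (t -> t))), [μ δ] is e; result ((t -> e) -> (t -> t)).
[[[ζ ν] [μ δ]] ξ]: [[ζ ν] [μ δ]] is ((t -> e) -> (t -> t)), ξ is (t -> e); result (t -> t).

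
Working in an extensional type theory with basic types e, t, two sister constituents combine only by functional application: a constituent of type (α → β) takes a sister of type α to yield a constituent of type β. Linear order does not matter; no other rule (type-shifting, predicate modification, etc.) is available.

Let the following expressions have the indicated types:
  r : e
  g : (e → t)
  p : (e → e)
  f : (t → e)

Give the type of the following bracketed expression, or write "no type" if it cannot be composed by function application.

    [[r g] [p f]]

no type

[r g]: (e → t) applied to e yields t.
[p f]: (e → e) with (t → e) — neither is a function whose domain matches the other; composition fails here.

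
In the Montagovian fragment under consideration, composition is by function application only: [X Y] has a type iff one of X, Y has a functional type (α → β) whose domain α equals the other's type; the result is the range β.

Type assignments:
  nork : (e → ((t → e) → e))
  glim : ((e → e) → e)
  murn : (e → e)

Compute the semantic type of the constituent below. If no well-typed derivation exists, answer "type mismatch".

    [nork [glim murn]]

At [glim murn], glim : ((e → e) → e) takes murn : (e → e), giving e.
At [nork [glim murn]], nork : (e → ((t → e) → e)) takes [glim murn] : e, giving ((t → e) → e).

((t → e) → e)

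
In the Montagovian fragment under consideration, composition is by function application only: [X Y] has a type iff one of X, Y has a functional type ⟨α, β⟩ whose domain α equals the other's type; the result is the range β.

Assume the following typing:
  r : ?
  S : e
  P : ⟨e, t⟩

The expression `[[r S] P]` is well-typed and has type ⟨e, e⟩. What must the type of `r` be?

⟨e, ⟨⟨e, t⟩, ⟨e, e⟩⟩⟩

At [[r S] P] (required: ⟨e, e⟩): P is ⟨e, t⟩, which is not a function with range ⟨e, e⟩; hence [r S] is the functor — type ⟨⟨e, t⟩, ⟨e, e⟩⟩.
At [r S] (required: ⟨⟨e, t⟩, ⟨e, e⟩⟩): S is e, which is not a function with range ⟨⟨e, t⟩, ⟨e, e⟩⟩; hence r is the functor — type ⟨e, ⟨⟨e, t⟩, ⟨e, e⟩⟩⟩.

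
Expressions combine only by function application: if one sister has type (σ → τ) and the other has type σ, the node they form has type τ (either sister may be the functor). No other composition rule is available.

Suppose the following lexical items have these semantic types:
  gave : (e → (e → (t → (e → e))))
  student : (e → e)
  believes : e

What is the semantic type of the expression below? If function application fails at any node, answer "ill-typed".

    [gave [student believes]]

(e → (t → (e → e)))

[student believes]: functor student : (e → e), argument believes : e; result e.
[gave [student believes]]: functor gave : (e → (e → (t → (e → e)))), argument [student believes] : e; result (e → (t → (e → e))).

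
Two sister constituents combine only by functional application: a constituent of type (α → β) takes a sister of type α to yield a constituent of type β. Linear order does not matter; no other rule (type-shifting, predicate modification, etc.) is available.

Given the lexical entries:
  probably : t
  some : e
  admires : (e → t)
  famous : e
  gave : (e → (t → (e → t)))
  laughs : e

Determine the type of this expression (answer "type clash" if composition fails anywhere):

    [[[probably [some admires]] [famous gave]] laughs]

[some admires]: (e → t) applied to e yields t.
[probably [some admires]]: t with t — neither is a function whose domain matches the other; composition fails here.

type clash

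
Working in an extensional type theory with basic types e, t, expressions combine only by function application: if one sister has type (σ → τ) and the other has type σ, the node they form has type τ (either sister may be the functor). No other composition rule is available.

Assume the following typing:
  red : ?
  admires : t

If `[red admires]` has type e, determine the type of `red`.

(t → e)

At [red admires] (required: e): admires is t, which is not a function with range e; hence red is the functor — type (t → e).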